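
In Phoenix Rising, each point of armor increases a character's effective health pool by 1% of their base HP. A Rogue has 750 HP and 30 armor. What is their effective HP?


EHP = 750 * (1 + 30/100)
= 750 * (1 + 0.3)
= 750 * 1.3
= 975.0

975.0 EHP


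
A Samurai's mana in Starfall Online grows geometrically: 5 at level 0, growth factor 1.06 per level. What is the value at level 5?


value = base * growth^level
= 5 * 1.06^5
= 5 * 1.338226
= 6.69

6.69 mana


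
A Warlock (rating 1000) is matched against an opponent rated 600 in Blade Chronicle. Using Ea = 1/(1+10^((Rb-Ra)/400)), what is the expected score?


Elo expected score: Ea = 1/(1 + 10^((Rb-Ra)/400))
Rb - Ra = 600 - 1000 = -400
(Rb-Ra)/400 = -400/400 = -1.0
10^-1.0 = 0.1
Ea = 1/(1 + 0.1) = 1/1.1 = 0.9091

0.9091


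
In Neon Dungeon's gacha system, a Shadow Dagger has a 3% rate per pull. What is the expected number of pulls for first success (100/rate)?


Expected pulls for a geometric distribution = 1/p = 100 / rate%
= 100 / 3
= 33.33

33.33 pulls


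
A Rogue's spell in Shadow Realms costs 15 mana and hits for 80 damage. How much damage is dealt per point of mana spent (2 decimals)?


Efficiency = damage / mana
= 80 / 15
= 5.33

5.33 dmg/mana


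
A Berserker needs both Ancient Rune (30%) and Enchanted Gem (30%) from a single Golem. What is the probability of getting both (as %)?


For independent events, P(both) = P(A) * P(B)
= 30% * 30%
= 900 / 100 %
= 9.0%

9.0%


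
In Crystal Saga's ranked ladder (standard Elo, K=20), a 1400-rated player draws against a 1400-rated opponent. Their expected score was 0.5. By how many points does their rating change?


Elo update: delta = K * (S - Ea), where S = 0.5 (draws)
S - Ea = 0.5 - 0.5 = 0.0
Rating change = 20 * 0.0
= 0.00

0.00 rating points


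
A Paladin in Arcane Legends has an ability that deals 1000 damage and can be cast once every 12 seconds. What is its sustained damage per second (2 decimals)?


DPS = damage / cooldown
= 1000 / 12
= 83.33

83.33 DPS


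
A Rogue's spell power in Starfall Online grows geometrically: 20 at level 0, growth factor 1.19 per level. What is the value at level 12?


value = base * growth^level
= 20 * 1.19^12
= 20 * 8.064242
= 161.28

161.28 spell power


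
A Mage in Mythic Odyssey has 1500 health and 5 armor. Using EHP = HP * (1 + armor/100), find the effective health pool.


EHP = 1500 * (1 + 5/100)
= 1500 * (1 + 0.05)
= 1500 * 1.05
= 1575.0

1575.0 EHP


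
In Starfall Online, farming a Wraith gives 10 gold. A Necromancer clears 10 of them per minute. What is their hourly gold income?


Gold per minute = 10 * 10 = 100
Gold per hour = 100 * 60 = 6000

6000 gold/hour


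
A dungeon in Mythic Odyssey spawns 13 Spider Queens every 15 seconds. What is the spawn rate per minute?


Spawns per minute = count * (60 / interval)
= 13 * (60 / 15)
= 13 * 4.0
= 52.0

52.0 per minute


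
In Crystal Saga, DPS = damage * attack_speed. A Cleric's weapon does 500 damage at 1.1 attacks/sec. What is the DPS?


DPS = damage * attack_speed
= 500 * 1.1
= 550.0

550.0 DPS


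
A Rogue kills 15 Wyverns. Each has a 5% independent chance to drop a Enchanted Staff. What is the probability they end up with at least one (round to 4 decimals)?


P(at least one) = 1 - P(none) = 1 - (1-p)^n
p = 5/100 = 0.05
1 - p = 0.95
(1 - p)^15 = 0.95^15 = 0.463291
P(at least one) = 1 - 0.463291 = 0.5367

0.5367


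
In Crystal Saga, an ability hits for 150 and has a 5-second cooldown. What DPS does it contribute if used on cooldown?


DPS = damage / cooldown
= 150 / 5
= 30.00

30.00 DPS


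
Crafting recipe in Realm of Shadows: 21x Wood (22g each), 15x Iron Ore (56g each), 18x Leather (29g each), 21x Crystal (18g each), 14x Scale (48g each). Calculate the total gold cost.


Cost breakdown:
  Wood: 21 * 22 = 462
  Iron Ore: 15 * 56 = 840
  Leather: 18 * 29 = 522
  Crystal: 21 * 18 = 378
  Scale: 14 * 48 = 672
Total = 462 + 840 + 522 + 378 + 672 = 2874

2874 gold


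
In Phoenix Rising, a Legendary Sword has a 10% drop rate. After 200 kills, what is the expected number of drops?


Expected drops = kills * (drop_rate / 100)
= 200 * (10 / 100)
= 200 * 0.1
= 20.0

20.0 drops


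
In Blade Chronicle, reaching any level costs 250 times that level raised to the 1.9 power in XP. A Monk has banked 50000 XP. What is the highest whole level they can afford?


XP = 250 * level^1.9, so level = (XP / 250)^(1/1.9)
= (50000 / 250)^(1/1.9)
= 200.0^0.5263
= 16.258
Floor: level = 16

level 16


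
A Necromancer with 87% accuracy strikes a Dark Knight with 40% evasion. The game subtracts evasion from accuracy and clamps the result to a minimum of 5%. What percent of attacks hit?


accuracy - evasion = 87 - 40 = 47
Apply floor: max(47, 5) = 47
Hit chance = 47%

47%


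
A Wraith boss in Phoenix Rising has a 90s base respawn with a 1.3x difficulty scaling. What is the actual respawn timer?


Respawn time = base * multiplier
= 90 * 1.3
= 117.0 seconds

117.0 seconds


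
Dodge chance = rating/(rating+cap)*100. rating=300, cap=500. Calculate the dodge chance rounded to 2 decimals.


dodge% = 300 / (300 + 500) * 100
= 300 / 800 * 100
= 0.375 * 100
= 37.50%

37.50%


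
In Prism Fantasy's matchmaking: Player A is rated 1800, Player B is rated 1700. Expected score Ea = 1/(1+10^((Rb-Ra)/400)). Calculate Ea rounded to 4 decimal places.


Elo expected score: Ea = 1/(1 + 10^((Rb-Ra)/400))
Rb - Ra = 1700 - 1800 = -100
(Rb-Ra)/400 = -100/400 = -0.25
10^-0.25 = 0.562341
Ea = 1/(1 + 0.562341) = 1/1.562341 = 0.6401

0.6401


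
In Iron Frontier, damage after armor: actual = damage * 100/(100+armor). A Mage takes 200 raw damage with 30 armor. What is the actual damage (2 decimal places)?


actual = 200 * 100 / (100 + 30)
= 200 * 100 / 130
= 20000 / 130
= 153.85

153.85 damage


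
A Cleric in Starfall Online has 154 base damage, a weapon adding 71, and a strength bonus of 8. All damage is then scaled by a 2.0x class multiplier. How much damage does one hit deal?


Sum base + weapon + str = 154 + 71 + 8 = 233
Multiply by 2.0:
233 * 2.0 = 466.0

466.0 damage


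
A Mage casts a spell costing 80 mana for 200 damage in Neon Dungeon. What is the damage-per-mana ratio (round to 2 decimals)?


Efficiency = damage / mana
= 200 / 80
= 2.50

2.50 dmg/mana


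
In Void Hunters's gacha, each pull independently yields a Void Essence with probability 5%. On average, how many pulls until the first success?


Expected pulls for a geometric distribution = 1/p = 100 / rate%
= 100 / 5
= 20.0

20.0 pulls


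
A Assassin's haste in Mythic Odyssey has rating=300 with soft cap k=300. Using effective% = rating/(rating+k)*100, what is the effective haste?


effective% = rating / (rating + k) * 100
= 300 / (300 + 300) * 100
= 300 / 600 * 100
= 0.5 * 100
= 50.00%

50.00%


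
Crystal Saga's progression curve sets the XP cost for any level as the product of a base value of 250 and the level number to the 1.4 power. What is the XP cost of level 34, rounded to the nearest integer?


XP = 250 * level^1.4
Substitute level = 34:
XP = 250 * 34^1.4
= 250 * 139.3383
= 34835

34835 XP


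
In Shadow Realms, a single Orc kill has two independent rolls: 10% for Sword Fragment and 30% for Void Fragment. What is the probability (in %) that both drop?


For independent events, P(both) = P(A) * P(B)
= 10% * 30%
= 300 / 100 %
= 3.0%

3.0%


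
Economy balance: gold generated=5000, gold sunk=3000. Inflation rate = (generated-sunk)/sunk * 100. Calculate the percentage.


Net gold = 5000 - 3000 = 2000
Inflation rate = net / sunk * 100 = 2000 / 3000 * 100
= 0.666667 * 100
= 66.67%

66.67%


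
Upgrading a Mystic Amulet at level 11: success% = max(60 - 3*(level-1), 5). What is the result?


raw_rate = 60 - 3 * (11 - 1)
= 60 - 3 * 10
= 60 - 30
= 30
Apply floor: max(30, 5) = 30%

30%


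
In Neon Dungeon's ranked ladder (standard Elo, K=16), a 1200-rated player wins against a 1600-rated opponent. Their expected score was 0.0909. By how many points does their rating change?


Elo update: delta = K * (S - Ea), where S = 1 (wins)
S - Ea = 1 - 0.0909 = 0.9091
Rating change = 16 * 0.9091
= 14.55

14.55 rating points


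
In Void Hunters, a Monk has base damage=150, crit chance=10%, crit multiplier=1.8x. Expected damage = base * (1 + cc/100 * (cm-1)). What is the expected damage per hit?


E[dmg] = base * (1 + crit_chance * (crit_mult - 1))
cc as decimal = 10/100 = 0.1
cm - 1 = 1.8 - 1 = 0.8
Bonus factor = 0.1 * 0.8 = 0.08
Total multiplier = 1 + 0.08 = 1.08
Expected damage = 150 * 1.08 = 162.00

162.00 damage


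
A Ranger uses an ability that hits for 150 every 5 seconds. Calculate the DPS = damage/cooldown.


DPS = damage / cooldown
= 150 / 5
= 30.00

30.00 DPS


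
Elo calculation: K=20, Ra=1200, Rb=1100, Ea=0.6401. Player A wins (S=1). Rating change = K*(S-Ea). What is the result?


Elo update: delta = K * (S - Ea), where S = 1 (wins)
S - Ea = 1 - 0.6401 = 0.3599
Rating change = 20 * 0.3599
= 7.20

7.20 rating points


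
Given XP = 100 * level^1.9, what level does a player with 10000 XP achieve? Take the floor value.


XP = 100 * level^1.9, so level = (XP / 100)^(1/1.9)
= (10000 / 100)^(1/1.9)
= 100.0^0.5263
= 11.2884
Floor: level = 11

level 11


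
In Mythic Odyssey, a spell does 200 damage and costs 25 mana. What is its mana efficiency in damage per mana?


Efficiency = damage / mana
= 200 / 25
= 8.00

8.00 dmg/mana


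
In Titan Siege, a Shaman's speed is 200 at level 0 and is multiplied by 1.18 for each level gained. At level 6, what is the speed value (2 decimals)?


value = base * growth^level
= 200 * 1.18^6
= 200 * 2.699554
= 539.91

539.91 speed


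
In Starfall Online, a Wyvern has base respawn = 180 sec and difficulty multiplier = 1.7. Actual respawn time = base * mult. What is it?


Respawn time = base * multiplier
= 180 * 1.7
= 306.0 seconds

306.0 seconds


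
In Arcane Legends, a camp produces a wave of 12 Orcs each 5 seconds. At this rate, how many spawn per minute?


Spawns per minute = count * (60 / interval)
= 12 * (60 / 5)
= 12 * 12.0
= 144.0

144.0 per minute


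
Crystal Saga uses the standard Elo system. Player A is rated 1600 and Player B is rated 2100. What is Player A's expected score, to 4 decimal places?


Elo expected score: Ea = 1/(1 + 10^((Rb-Ra)/400))
Rb - Ra = 2100 - 1600 = 500
(Rb-Ra)/400 = 500/400 = 1.25
10^1.25 = 17.782794
Ea = 1/(1 + 17.782794) = 1/18.782794 = 0.0532

0.0532


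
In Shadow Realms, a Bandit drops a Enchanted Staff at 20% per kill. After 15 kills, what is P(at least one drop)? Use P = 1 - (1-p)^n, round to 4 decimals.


P(at least one) = 1 - P(none) = 1 - (1-p)^n
p = 20/100 = 0.2
1 - p = 0.8
(1 - p)^15 = 0.8^15 = 0.035184
P(at least one) = 1 - 0.035184 = 0.9648

0.9648


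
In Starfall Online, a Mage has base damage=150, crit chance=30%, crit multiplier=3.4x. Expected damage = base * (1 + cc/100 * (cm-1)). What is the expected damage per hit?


E[dmg] = base * (1 + crit_chance * (crit_mult - 1))
cc as decimal = 30/100 = 0.3
cm - 1 = 3.4 - 1 = 2.4
Bonus factor = 0.3 * 2.4 = 0.72
Total multiplier = 1 + 0.72 = 1.72
Expected damage = 150 * 1.72 = 258.00

258.00 damage


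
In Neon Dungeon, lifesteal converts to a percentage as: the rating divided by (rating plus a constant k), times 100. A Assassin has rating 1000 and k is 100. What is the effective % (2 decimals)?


effective% = rating / (rating + k) * 100
= 1000 / (1000 + 100) * 100
= 1000 / 1100 * 100
= 0.909091 * 100
= 90.91%

90.91%


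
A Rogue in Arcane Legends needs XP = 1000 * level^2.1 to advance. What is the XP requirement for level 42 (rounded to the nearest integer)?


XP = 1000 * level^2.1
Substitute level = 42:
XP = 1000 * 42^2.1
= 1000 * 2563.4421
= 2563442

2563442 XP


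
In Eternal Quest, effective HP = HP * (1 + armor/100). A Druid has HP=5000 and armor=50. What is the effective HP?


EHP = 5000 * (1 + 50/100)
= 5000 * (1 + 0.5)
= 5000 * 1.5
= 7500.0

7500.0 EHP


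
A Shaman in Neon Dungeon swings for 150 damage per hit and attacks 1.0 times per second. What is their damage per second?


DPS = damage * attack_speed
= 150 * 1.0
= 150.0

150.0 DPS


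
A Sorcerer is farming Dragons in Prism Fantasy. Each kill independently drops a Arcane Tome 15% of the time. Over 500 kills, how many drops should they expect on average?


Expected drops = kills * (drop_rate / 100)
= 500 * (15 / 100)
= 500 * 0.15
= 75.0

75.0 drops


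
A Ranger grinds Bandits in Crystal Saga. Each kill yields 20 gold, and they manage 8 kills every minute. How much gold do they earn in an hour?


Gold per minute = 20 * 8 = 160
Gold per hour = 160 * 60 = 9600

9600 gold/hour


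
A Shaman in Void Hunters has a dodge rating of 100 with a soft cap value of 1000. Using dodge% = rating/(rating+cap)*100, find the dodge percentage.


dodge% = 100 / (100 + 1000) * 100
= 100 / 1100 * 100
= 0.090909 * 100
= 9.09%

9.09%


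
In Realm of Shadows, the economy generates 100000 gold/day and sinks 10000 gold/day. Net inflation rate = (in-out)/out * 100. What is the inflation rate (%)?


Net gold = 100000 - 10000 = 90000
Inflation rate = net / sunk * 100 = 90000 / 10000 * 100
= 9.0 * 100
= 900.00%

900.00%


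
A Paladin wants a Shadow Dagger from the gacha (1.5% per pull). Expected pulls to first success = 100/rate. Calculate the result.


Expected pulls for a geometric distribution = 1/p = 100 / rate%
= 100 / 1.5
= 66.67

66.67 pulls


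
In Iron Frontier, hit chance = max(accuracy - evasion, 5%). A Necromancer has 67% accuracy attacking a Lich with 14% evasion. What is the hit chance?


accuracy - evasion = 67 - 14 = 53
Apply floor: max(53, 5) = 53
Hit chance = 53%

53%


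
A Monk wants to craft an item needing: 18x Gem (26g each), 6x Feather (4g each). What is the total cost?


Cost breakdown:
  Gem: 18 * 26 = 468
  Feather: 6 * 4 = 24
Total = 468 + 24 = 492

492 gold


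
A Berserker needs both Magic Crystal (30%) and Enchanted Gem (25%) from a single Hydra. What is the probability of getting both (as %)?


For independent events, P(both) = P(A) * P(B)
= 30% * 25%
= 750 / 100 %
= 7.5%

7.5%


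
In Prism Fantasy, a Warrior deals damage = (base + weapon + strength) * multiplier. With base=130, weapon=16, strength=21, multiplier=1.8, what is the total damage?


Sum base + weapon + str = 130 + 16 + 21 = 167
Multiply by 1.8:
167 * 1.8 = 300.6

300.6 damage


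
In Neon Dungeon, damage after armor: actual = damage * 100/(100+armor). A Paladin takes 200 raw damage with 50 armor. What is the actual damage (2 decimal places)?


actual = 200 * 100 / (100 + 50)
= 200 * 100 / 150
= 20000 / 150
= 133.33

133.33 damage


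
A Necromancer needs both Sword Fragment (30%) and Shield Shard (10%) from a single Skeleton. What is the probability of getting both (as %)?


For independent events, P(both) = P(A) * P(B)
= 30% * 10%
= 300 / 100 %
= 3.0%

3.0%


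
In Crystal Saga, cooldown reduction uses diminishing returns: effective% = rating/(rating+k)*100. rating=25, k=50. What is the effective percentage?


effective% = rating / (rating + k) * 100
= 25 / (25 + 50) * 100
= 25 / 75 * 100
= 0.333333 * 100
= 33.33%

33.33%


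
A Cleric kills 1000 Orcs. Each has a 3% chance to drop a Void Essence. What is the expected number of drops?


Expected drops = kills * (drop_rate / 100)
= 1000 * (3 / 100)
= 1000 * 0.03
= 30.0

30.0 drops


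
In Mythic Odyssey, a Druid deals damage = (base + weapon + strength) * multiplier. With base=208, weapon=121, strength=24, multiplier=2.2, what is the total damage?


Sum base + weapon + str = 208 + 121 + 24 = 353
Multiply by 2.2:
353 * 2.2 = 776.6

776.6 damage


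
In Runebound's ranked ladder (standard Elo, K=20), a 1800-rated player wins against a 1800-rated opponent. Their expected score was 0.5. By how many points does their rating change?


Elo update: delta = K * (S - Ea), where S = 1 (wins)
S - Ea = 1 - 0.5 = 0.5
Rating change = 20 * 0.5
= 10.00

10.00 rating points


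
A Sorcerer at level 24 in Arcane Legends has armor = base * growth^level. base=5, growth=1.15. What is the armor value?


value = base * growth^level
= 5 * 1.15^24
= 5 * 28.625176
= 143.13

143.13 armor


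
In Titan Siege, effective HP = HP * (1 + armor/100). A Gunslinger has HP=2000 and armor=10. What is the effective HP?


EHP = 2000 * (1 + 10/100)
= 2000 * (1 + 0.1)
= 2000 * 1.1
= 2200.0

2200.0 EHP


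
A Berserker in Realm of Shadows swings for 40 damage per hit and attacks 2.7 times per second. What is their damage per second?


DPS = damage * attack_speed
= 40 * 2.7
= 108.0

108.0 DPS


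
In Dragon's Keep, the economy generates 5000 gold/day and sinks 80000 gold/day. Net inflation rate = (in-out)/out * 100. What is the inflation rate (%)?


Net gold = 5000 - 80000 = -75000
Inflation rate = net / sunk * 100 = -75000 / 80000 * 100
= -0.9375 * 100
= -93.75%

-93.75%


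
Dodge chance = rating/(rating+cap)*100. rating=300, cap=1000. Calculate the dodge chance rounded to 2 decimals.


dodge% = 300 / (300 + 1000) * 100
= 300 / 1300 * 100
= 0.230769 * 100
= 23.08%

23.08%


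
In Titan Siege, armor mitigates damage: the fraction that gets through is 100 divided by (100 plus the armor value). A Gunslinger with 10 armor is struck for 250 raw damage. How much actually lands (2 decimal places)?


actual = 250 * 100 / (100 + 10)
= 250 * 100 / 110
= 25000 / 110
= 227.27

227.27 damage


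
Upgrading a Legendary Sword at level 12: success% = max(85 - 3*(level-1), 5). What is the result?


raw_rate = 85 - 3 * (12 - 1)
= 85 - 3 * 11
= 85 - 33
= 52
Apply floor: max(52, 5) = 52%

52%


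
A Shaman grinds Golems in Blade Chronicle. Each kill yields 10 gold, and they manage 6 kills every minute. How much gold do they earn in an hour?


Gold per minute = 10 * 6 = 60
Gold per hour = 60 * 60 = 3600

3600 gold/hour


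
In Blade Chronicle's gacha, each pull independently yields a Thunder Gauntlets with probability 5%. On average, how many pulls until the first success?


Expected pulls for a geometric distribution = 1/p = 100 / rate%
= 100 / 5
= 20.0

20.0 pulls


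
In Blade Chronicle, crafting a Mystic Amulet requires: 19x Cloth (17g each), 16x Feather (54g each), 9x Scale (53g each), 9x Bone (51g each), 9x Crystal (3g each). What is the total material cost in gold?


Cost breakdown:
  Cloth: 19 * 17 = 323
  Feather: 16 * 54 = 864
  Scale: 9 * 53 = 477
  Bone: 9 * 51 = 459
  Crystal: 9 * 3 = 27
Total = 323 + 864 + 477 + 459 + 27 = 2150

2150 gold


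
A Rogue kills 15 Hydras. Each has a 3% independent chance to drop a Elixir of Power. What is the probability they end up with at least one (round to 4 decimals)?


P(at least one) = 1 - P(none) = 1 - (1-p)^n
p = 3/100 = 0.03
1 - p = 0.97
(1 - p)^15 = 0.97^15 = 0.633251
P(at least one) = 1 - 0.633251 = 0.3667

0.3667


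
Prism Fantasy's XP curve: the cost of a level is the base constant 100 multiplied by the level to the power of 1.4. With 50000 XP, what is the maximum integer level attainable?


XP = 100 * level^1.4, so level = (XP / 100)^(1/1.4)
= (50000 / 100)^(1/1.4)
= 500.0^0.7143
= 84.6907
Floor: level = 84

level 84


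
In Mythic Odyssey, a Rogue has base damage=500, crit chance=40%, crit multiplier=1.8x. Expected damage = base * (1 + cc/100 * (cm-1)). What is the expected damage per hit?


E[dmg] = base * (1 + crit_chance * (crit_mult - 1))
cc as decimal = 40/100 = 0.4
cm - 1 = 1.8 - 1 = 0.8
Bonus factor = 0.4 * 0.8 = 0.32
Total multiplier = 1 + 0.32 = 1.32
Expected damage = 500 * 1.32 = 660.00

660.00 damage


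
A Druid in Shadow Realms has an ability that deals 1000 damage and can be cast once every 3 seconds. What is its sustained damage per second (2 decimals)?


DPS = damage / cooldown
= 1000 / 3
= 333.33

333.33 DPS


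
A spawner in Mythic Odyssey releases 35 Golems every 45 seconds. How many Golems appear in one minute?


Spawns per minute = count * (60 / interval)
= 35 * (60 / 45)
= 35 * 1.3333
= 46.67

46.67 per minute


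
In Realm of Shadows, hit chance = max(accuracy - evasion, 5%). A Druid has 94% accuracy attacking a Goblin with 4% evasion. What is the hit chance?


accuracy - evasion = 94 - 4 = 90
Apply floor: max(90, 5) = 90
Hit chance = 90%

90%


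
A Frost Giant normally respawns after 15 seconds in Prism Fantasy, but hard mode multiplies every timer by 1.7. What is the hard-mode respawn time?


Respawn time = base * multiplier
= 15 * 1.7
= 25.5 seconds

25.5 seconds


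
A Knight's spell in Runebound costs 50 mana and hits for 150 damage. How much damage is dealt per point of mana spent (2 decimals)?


Efficiency = damage / mana
= 150 / 50
= 3.00

3.00 dmg/mana


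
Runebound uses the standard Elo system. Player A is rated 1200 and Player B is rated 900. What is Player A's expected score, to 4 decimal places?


Elo expected score: Ea = 1/(1 + 10^((Rb-Ra)/400))
Rb - Ra = 900 - 1200 = -300
(Rb-Ra)/400 = -300/400 = -0.75
10^-0.75 = 0.177828
Ea = 1/(1 + 0.177828) = 1/1.177828 = 0.8490

0.8490


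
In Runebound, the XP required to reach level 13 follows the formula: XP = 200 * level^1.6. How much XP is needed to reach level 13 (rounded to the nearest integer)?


XP = 200 * level^1.6
Substitute level = 13:
XP = 200 * 13^1.6
= 200 * 60.5772
= 12115

12115 XP


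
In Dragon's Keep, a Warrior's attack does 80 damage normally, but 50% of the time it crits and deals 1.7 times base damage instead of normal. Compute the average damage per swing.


E[dmg] = base * (1 + crit_chance * (crit_mult - 1))
cc as decimal = 50/100 = 0.5
cm - 1 = 1.7 - 1 = 0.7
Bonus factor = 0.5 * 0.7 = 0.35
Total multiplier = 1 + 0.35 = 1.35
Expected damage = 80 * 1.35 = 108.00

108.00 damage


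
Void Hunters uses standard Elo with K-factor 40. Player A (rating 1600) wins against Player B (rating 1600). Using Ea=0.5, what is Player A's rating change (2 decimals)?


Elo update: delta = K * (S - Ea), where S = 1 (wins)
S - Ea = 1 - 0.5 = 0.5
Rating change = 40 * 0.5
= 20.00

20.00 rating points


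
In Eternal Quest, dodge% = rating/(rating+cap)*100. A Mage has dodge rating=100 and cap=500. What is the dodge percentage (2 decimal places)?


dodge% = 100 / (100 + 500) * 100
= 100 / 600 * 100
= 0.166667 * 100
= 16.67%

16.67%


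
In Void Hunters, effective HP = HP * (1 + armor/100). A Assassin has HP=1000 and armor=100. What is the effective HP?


EHP = 1000 * (1 + 100/100)
= 1000 * (1 + 1.0)
= 1000 * 2.0
= 2000.0

2000.0 EHP


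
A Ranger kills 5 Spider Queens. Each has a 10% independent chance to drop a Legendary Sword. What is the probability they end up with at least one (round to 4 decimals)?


P(at least one) = 1 - P(none) = 1 - (1-p)^n
p = 10/100 = 0.1
1 - p = 0.9
(1 - p)^5 = 0.9^5 = 0.590490
P(at least one) = 1 - 0.590490 = 0.4095

0.4095


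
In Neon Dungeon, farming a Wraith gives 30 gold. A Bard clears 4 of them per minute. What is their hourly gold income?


Gold per minute = 30 * 4 = 120
Gold per hour = 120 * 60 = 7200

7200 gold/hour


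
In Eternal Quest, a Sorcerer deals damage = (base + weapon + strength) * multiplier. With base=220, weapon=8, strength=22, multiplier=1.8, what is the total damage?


Sum base + weapon + str = 220 + 8 + 22 = 250
Multiply by 1.8:
250 * 1.8 = 450.0

450.0 damage


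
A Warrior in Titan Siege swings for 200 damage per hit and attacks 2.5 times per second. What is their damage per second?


DPS = damage * attack_speed
= 200 * 2.5
= 500.0

500.0 DPS


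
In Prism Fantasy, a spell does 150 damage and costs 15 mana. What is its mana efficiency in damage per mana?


Efficiency = damage / mana
= 150 / 15
= 10.00

10.00 dmg/mana


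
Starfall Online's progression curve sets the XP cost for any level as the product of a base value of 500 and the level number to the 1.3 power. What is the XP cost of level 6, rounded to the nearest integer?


XP = 500 * level^1.3
Substitute level = 6:
XP = 500 * 6^1.3
= 500 * 10.2706
= 5135

5135 XP


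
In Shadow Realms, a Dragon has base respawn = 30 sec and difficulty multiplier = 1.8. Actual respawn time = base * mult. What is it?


Respawn time = base * multiplier
= 30 * 1.8
= 54.0 seconds

54.0 seconds


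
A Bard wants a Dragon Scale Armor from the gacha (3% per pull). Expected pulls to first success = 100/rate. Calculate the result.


Expected pulls for a geometric distribution = 1/p = 100 / rate%
= 100 / 3
= 33.33

33.33 pulls


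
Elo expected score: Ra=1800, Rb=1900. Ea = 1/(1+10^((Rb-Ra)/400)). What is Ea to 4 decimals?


Elo expected score: Ea = 1/(1 + 10^((Rb-Ra)/400))
Rb - Ra = 1900 - 1800 = 100
(Rb-Ra)/400 = 100/400 = 0.25
10^0.25 = 1.778279
Ea = 1/(1 + 1.778279) = 1/2.778279 = 0.3599

0.3599


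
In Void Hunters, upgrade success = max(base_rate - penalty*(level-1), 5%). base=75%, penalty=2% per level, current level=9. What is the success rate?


raw_rate = 75 - 2 * (9 - 1)
= 75 - 2 * 8
= 75 - 16
= 59
Apply floor: max(59, 5) = 59%

59%


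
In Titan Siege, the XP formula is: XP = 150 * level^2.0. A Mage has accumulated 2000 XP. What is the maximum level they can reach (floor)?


XP = 150 * level^2.0, so level = (XP / 150)^(1/2.0)
= (2000 / 150)^(1/2.0)
= 13.3333^0.5
= 3.6515
Floor: level = 3

level 3


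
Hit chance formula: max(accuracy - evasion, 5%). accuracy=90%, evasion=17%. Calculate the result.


accuracy - evasion = 90 - 17 = 73
Apply floor: max(73, 5) = 73
Hit chance = 73%

73%


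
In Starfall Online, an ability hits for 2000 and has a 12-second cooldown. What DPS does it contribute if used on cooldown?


DPS = damage / cooldown
= 2000 / 12
= 166.67

166.67 DPS


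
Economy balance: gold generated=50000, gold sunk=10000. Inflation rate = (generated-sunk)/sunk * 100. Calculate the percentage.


Net gold = 50000 - 10000 = 40000
Inflation rate = net / sunk * 100 = 40000 / 10000 * 100
= 4.0 * 100
= 400.00%

400.00%


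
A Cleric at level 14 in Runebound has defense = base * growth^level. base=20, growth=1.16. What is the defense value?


value = base * growth^level
= 20 * 1.16^14
= 20 * 7.987518
= 159.75

159.75 defense


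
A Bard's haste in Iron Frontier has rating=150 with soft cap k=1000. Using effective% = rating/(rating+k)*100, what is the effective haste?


effective% = rating / (rating + k) * 100
= 150 / (150 + 1000) * 100
= 150 / 1150 * 100
= 0.130435 * 100
= 13.04%

13.04%


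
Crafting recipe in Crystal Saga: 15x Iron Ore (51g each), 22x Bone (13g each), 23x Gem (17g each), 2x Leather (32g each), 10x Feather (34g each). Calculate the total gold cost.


Cost breakdown:
  Iron Ore: 15 * 51 = 765
  Bone: 22 * 13 = 286
  Gem: 23 * 17 = 391
  Leather: 2 * 32 = 64
  Feather: 10 * 34 = 340
Total = 765 + 286 + 391 + 64 + 340 = 1846

1846 gold


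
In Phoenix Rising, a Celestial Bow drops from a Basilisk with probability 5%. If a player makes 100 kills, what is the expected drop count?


Expected drops = kills * (drop_rate / 100)
= 100 * (5 / 100)
= 100 * 0.05
= 5.0

5.0 drops


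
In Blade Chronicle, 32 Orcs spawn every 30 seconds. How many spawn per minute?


Spawns per minute = count * (60 / interval)
= 32 * (60 / 30)
= 32 * 2.0
= 64.0

64.0 per minute


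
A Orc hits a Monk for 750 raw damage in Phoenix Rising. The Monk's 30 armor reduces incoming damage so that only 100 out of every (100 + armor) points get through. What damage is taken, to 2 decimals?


actual = 750 * 100 / (100 + 30)
= 750 * 100 / 130
= 75000 / 130
= 576.92

576.92 damage


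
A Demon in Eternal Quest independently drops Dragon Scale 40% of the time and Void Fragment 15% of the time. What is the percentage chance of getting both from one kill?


For independent events, P(both) = P(A) * P(B)
= 40% * 15%
= 600 / 100 %
= 6.0%

6.0%


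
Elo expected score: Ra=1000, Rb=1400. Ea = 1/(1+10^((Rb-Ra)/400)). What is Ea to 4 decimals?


Elo expected score: Ea = 1/(1 + 10^((Rb-Ra)/400))
Rb - Ra = 1400 - 1000 = 400
(Rb-Ra)/400 = 400/400 = 1.0
10^1.0 = 10.0
Ea = 1/(1 + 10.0) = 1/11.0 = 0.0909

0.0909


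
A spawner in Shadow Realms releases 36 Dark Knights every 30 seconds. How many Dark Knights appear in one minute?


Spawns per minute = count * (60 / interval)
= 36 * (60 / 30)
= 36 * 2.0
= 72.0

72.0 per minute


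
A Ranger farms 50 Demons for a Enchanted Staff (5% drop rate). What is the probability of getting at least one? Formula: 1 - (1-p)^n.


P(at least one) = 1 - P(none) = 1 - (1-p)^n
p = 5/100 = 0.05
1 - p = 0.95
(1 - p)^50 = 0.95^50 = 0.076945
P(at least one) = 1 - 0.076945 = 0.9231

0.9231


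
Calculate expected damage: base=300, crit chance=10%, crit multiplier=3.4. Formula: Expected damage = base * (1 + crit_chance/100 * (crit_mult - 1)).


E[dmg] = base * (1 + crit_chance * (crit_mult - 1))
cc as decimal = 10/100 = 0.1
cm - 1 = 3.4 - 1 = 2.4
Bonus factor = 0.1 * 2.4 = 0.24
Total multiplier = 1 + 0.24 = 1.24
Expected damage = 300 * 1.24 = 372.00

372.00 damage


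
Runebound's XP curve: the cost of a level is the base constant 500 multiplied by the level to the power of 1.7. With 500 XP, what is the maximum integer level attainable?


XP = 500 * level^1.7, so level = (XP / 500)^(1/1.7)
= (500 / 500)^(1/1.7)
= 1.0^0.5882
= 1.0
Floor: level = 1

level 1


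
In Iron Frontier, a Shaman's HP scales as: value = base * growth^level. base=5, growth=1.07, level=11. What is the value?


value = base * growth^level
= 5 * 1.07^11
= 5 * 2.104852
= 10.52

10.52 HP


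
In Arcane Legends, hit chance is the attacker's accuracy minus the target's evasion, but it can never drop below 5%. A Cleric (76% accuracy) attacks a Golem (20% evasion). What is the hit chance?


accuracy - evasion = 76 - 20 = 56
Apply floor: max(56, 5) = 56
Hit chance = 56%

56%


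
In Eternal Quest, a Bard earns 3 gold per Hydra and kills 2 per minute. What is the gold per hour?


Gold per minute = 3 * 2 = 6
Gold per hour = 6 * 60 = 360

360 gold/hour


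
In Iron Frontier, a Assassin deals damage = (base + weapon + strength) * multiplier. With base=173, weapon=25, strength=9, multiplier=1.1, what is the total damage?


Sum base + weapon + str = 173 + 25 + 9 = 207
Multiply by 1.1:
207 * 1.1 = 227.7

227.7 damage


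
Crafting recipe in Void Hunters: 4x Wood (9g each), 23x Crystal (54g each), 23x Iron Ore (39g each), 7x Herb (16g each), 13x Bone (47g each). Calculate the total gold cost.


Cost breakdown:
  Wood: 4 * 9 = 36
  Crystal: 23 * 54 = 1242
  Iron Ore: 23 * 39 = 897
  Herb: 7 * 16 = 112
  Bone: 13 * 47 = 611
Total = 36 + 1242 + 897 + 112 + 611 = 2898

2898 gold


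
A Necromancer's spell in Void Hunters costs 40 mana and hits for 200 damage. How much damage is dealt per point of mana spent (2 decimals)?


Efficiency = damage / mana
= 200 / 40
= 5.00

5.00 dmg/mana


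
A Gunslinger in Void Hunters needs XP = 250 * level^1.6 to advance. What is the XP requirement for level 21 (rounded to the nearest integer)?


XP = 250 * level^1.6
Substitute level = 21:
XP = 250 * 21^1.6
= 250 * 130.4821
= 32621

32621 XP


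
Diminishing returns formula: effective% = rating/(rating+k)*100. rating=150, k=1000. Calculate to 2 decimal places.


effective% = rating / (rating + k) * 100
= 150 / (150 + 1000) * 100
= 150 / 1150 * 100
= 0.130435 * 100
= 13.04%

13.04%


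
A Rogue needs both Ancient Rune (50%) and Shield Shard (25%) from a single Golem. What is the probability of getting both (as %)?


For independent events, P(both) = P(A) * P(B)
= 50% * 25%
= 1250 / 100 %
= 12.5%

12.5%


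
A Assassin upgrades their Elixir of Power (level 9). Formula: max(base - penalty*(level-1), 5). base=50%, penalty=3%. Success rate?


raw_rate = 50 - 3 * (9 - 1)
= 50 - 3 * 8
= 50 - 24
= 26
Apply floor: max(26, 5) = 26%

26%


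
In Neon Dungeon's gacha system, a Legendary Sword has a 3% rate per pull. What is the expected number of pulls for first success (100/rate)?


Expected pulls for a geometric distribution = 1/p = 100 / rate%
= 100 / 3
= 33.33

33.33 pulls


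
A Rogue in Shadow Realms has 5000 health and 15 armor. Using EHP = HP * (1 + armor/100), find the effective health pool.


EHP = 5000 * (1 + 15/100)
= 5000 * (1 + 0.15)
= 5000 * 1.15
= 5750.0

5750.0 EHP


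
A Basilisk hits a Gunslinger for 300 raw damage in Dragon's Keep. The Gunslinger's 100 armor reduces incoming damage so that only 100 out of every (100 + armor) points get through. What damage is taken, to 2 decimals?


actual = 300 * 100 / (100 + 100)
= 300 * 100 / 200
= 30000 / 200
= 150.00

150.00 damage


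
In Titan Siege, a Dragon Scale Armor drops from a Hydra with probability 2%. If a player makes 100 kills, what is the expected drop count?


Expected drops = kills * (drop_rate / 100)
= 100 * (2 / 100)
= 100 * 0.02
= 2.0

2.0 drops


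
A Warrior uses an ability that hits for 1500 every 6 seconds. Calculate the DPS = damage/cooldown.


DPS = damage / cooldown
= 1500 / 6
= 250.00

250.00 DPS


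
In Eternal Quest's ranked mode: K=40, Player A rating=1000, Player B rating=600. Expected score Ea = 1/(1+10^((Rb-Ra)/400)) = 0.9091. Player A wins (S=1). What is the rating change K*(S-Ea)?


Elo update: delta = K * (S - Ea), where S = 1 (wins)
S - Ea = 1 - 0.9091 = 0.0909
Rating change = 40 * 0.0909
= 3.64

3.64 rating points


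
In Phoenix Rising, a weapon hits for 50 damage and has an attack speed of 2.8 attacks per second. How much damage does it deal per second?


DPS = damage * attack_speed
= 50 * 2.8
= 140.0

140.0 DPS


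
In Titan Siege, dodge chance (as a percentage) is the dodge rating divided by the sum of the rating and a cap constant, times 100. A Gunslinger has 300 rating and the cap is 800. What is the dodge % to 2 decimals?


dodge% = 300 / (300 + 800) * 100
= 300 / 1100 * 100
= 0.272727 * 100
= 27.27%

27.27%


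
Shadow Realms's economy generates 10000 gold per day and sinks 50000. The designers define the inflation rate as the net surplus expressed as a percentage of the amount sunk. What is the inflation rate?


Net gold = 10000 - 50000 = -40000
Inflation rate = net / sunk * 100 = -40000 / 50000 * 100
= -0.8 * 100
= -80.00%

-80.00%


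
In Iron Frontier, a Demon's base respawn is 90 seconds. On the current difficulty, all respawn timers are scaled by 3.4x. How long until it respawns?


Respawn time = base * multiplier
= 90 * 3.4
= 306.0 seconds

306.0 seconds


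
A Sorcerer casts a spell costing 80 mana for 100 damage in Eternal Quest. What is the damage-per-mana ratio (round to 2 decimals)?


Efficiency = damage / mana
= 100 / 80
= 1.25

1.25 dmg/mana


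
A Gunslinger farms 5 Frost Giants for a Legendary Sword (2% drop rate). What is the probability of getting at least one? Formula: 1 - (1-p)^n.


P(at least one) = 1 - P(none) = 1 - (1-p)^n
p = 2/100 = 0.02
1 - p = 0.98
(1 - p)^5 = 0.98^5 = 0.903921
P(at least one) = 1 - 0.903921 = 0.0961

0.0961


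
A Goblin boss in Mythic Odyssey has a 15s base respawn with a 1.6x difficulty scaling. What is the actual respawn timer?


Respawn time = base * multiplier
= 15 * 1.6
= 24.0 seconds

24.0 seconds


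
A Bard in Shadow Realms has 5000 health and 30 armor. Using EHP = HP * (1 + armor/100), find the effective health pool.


EHP = 5000 * (1 + 30/100)
= 5000 * (1 + 0.3)
= 5000 * 1.3
= 6500.0

6500.0 EHP


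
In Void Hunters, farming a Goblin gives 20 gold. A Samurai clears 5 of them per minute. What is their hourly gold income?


Gold per minute = 20 * 5 = 100
Gold per hour = 100 * 60 = 6000

6000 gold/hour


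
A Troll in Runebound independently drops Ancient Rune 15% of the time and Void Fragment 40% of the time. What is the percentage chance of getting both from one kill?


For independent events, P(both) = P(A) * P(B)
= 15% * 40%
= 600 / 100 %
= 6.0%

6.0%


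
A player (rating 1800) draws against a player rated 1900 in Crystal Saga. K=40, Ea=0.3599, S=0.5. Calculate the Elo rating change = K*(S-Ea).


Elo update: delta = K * (S - Ea), where S = 0.5 (draws)
S - Ea = 0.5 - 0.3599 = 0.1401
Rating change = 40 * 0.1401
= 5.60

5.60 rating points


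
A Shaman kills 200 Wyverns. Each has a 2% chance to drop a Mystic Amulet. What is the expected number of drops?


Expected drops = kills * (drop_rate / 100)
= 200 * (2 / 100)
= 200 * 0.02
= 4.0

4.0 drops


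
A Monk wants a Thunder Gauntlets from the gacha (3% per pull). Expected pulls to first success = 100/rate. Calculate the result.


Expected pulls for a geometric distribution = 1/p = 100 / rate%
= 100 / 3
= 33.33

33.33 pulls


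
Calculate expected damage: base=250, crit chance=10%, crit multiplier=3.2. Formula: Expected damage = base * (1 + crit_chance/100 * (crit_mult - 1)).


E[dmg] = base * (1 + crit_chance * (crit_mult - 1))
cc as decimal = 10/100 = 0.1
cm - 1 = 3.2 - 1 = 2.2
Bonus factor = 0.1 * 2.2 = 0.22
Total multiplier = 1 + 0.22 = 1.22
Expected damage = 250 * 1.22 = 305.00

305.00 damage


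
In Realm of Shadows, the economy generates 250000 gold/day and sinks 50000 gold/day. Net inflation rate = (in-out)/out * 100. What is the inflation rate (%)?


Net gold = 250000 - 50000 = 200000
Inflation rate = net / sunk * 100 = 200000 / 50000 * 100
= 4.0 * 100
= 400.00%

400.00%


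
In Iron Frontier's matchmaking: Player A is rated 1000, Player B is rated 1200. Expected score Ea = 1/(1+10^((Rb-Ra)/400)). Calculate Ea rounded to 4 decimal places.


Elo expected score: Ea = 1/(1 + 10^((Rb-Ra)/400))
Rb - Ra = 1200 - 1000 = 200
(Rb-Ra)/400 = 200/400 = 0.5
10^0.5 = 3.162278
Ea = 1/(1 + 3.162278) = 1/4.162278 = 0.2403

0.2403


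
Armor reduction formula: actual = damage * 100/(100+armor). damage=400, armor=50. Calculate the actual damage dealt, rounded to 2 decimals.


actual = 400 * 100 / (100 + 50)
= 400 * 100 / 150
= 40000 / 150
= 266.67

266.67 damage


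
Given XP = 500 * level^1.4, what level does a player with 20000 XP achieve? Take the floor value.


XP = 500 * level^1.4, so level = (XP / 500)^(1/1.4)
= (20000 / 500)^(1/1.4)
= 40.0^0.7143
= 13.9421
Floor: level = 13

level 13


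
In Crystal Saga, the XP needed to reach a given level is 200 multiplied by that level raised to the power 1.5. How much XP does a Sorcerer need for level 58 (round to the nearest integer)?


XP = 200 * level^1.5
Substitute level = 58:
XP = 200 * 58^1.5
= 200 * 441.7148
= 88343

88343 XP


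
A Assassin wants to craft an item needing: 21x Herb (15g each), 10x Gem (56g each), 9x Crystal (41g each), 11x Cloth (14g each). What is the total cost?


Cost breakdown:
  Herb: 21 * 15 = 315
  Gem: 10 * 56 = 560
  Crystal: 9 * 41 = 369
  Cloth: 11 * 14 = 154
Total = 315 + 560 + 369 + 154 = 1398

1398 gold


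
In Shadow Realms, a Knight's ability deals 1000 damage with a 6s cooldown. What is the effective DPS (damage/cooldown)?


DPS = damage / cooldown
= 1000 / 6
= 166.67

166.67 DPS


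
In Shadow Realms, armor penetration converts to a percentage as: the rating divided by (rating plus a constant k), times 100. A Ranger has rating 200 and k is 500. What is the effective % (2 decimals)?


effective% = rating / (rating + k) * 100
= 200 / (200 + 500) * 100
= 200 / 700 * 100
= 0.285714 * 100
= 28.57%

28.57%


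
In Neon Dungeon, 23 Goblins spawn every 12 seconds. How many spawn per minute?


Spawns per minute = count * (60 / interval)
= 23 * (60 / 12)
= 23 * 5.0
= 115.0

115.0 per minute


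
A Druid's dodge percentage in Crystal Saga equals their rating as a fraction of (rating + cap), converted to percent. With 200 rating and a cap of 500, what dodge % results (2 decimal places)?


dodge% = 200 / (200 + 500) * 100
= 200 / 700 * 100
= 0.285714 * 100
= 28.57%

28.57%


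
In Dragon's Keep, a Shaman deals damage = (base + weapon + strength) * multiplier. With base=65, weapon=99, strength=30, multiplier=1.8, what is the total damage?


Sum base + weapon + str = 65 + 99 + 30 = 194
Multiply by 1.8:
194 * 1.8 = 349.2

349.2 damage
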